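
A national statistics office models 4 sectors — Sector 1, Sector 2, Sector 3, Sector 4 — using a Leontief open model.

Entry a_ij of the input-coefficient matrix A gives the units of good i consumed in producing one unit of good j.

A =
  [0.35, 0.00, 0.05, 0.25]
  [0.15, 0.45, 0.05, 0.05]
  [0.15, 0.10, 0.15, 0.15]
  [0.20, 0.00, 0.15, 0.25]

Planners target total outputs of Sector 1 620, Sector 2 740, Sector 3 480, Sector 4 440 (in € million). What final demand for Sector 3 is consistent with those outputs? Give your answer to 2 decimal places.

d_3 = 175.00

I − A =
  [   0.65     0.00    -0.05    -0.25]
  [  -0.15     0.55    -0.05    -0.05]
  [  -0.15    -0.10     0.85    -0.15]
  [  -0.20     0.00    -0.15     0.75]
d = (I − A) x:
  d_1 = (+0.65)·620 + (+0.00)·740 + (-0.05)·480 + (-0.25)·440 = 269.00
  d_2 = (-0.15)·620 + (+0.55)·740 + (-0.05)·480 + (-0.05)·440 = 268.00
  d_3 = (-0.15)·620 + (-0.10)·740 + (+0.85)·480 + (-0.15)·440 = 175.00
  d_4 = (-0.20)·620 + (+0.00)·740 + (-0.15)·480 + (+0.75)·440 = 134.00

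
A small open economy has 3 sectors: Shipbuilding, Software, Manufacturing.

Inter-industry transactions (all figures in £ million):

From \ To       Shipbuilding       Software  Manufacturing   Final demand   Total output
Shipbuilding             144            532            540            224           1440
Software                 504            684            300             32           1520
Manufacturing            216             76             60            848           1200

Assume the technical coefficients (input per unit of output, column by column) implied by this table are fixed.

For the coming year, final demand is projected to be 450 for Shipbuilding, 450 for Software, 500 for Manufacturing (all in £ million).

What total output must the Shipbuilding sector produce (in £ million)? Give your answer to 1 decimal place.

x_1 = 1956.9

Technical coefficients a_ij = z_ij / X_j:
  a_11 = 144/1440 = 0.10, a_21 = 504/1440 = 0.35, a_31 = 216/1440 = 0.15
  a_12 = 532/1520 = 0.35, a_22 = 684/1520 = 0.45, a_32 = 76/1520 = 0.05
  a_13 = 540/1200 = 0.45, a_23 = 300/1200 = 0.25, a_33 = 60/1200 = 0.05
I − A =
  [   0.90    -0.35    -0.45]
  [  -0.35     0.55    -0.25]
  [  -0.15    -0.05     0.95]
Cofactors of I−A, C_ij = (−1)^(i+j)·(minor ij) (rows/columns in the sector order above):
  C_11 = (0.55)(0.95) − (-0.25)(-0.05) = 0.5100
  C_12 = −[(-0.35)(0.95) − (-0.25)(-0.15)] = 0.3700
  C_13 = (-0.35)(-0.05) − (0.55)(-0.15) = 0.1000
  C_21 = −[(-0.35)(0.95) − (-0.45)(-0.05)] = 0.3550
  C_22 = (0.90)(0.95) − (-0.45)(-0.15) = 0.7875
  C_23 = −[(0.90)(-0.05) − (-0.35)(-0.15)] = 0.0975
  C_31 = (-0.35)(-0.25) − (-0.45)(0.55) = 0.3350
  C_32 = −[(0.90)(-0.25) − (-0.45)(-0.35)] = 0.3825
  C_33 = (0.90)(0.55) − (-0.35)(-0.35) = 0.3725
det(I−A) = Σ_j (I−A)_1j·C_1j = (0.90)(0.5100) + (-0.35)(0.3700) + (-0.45)(0.1000) = 0.2845
adj(I−A) = Cᵀ =
  [ 0.5100   0.3550   0.3350]
  [ 0.3700   0.7875   0.3825]
  [ 0.1000   0.0975   0.3725]
(I − A)⁻¹ = adj(I−A) / det(I−A) ≈
  [   1.7926     1.2478     1.1775]
  [   1.3005     2.7680     1.3445]
  [   0.3515     0.3427     1.3093]
x = (I − A)⁻¹ d = adj(I−A)·d / det(I−A), with det(I−A) = 0.2845:
  x_1 = (0.5100·450 + 0.3550·450 + 0.3350·500) / 0.2845 = 556.75 / 0.2845 ≈ 1956.9
  x_2 = (0.3700·450 + 0.7875·450 + 0.3825·500) / 0.2845 = 712.125 / 0.2845 ≈ 2503.1
  x_3 = (0.1000·450 + 0.0975·450 + 0.3725·500) / 0.2845 = 275.125 / 0.2845 ≈ 967.0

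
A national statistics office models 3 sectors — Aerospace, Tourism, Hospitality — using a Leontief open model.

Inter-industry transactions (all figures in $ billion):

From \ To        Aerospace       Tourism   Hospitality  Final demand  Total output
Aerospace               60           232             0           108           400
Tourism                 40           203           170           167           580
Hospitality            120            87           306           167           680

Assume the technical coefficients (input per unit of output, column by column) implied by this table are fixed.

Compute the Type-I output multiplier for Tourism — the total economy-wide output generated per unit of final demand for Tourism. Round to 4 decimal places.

Technical coefficients a_ij = z_ij / X_j:
  a_11 = 60/400 = 0.15, a_21 = 40/400 = 0.10, a_31 = 120/400 = 0.30
  a_12 = 232/580 = 0.40, a_22 = 203/580 = 0.35, a_32 = 87/580 = 0.15
  a_13 = 0/680 = 0.00, a_23 = 170/680 = 0.25, a_33 = 306/680 = 0.45
I − A =
  [   0.85    -0.40     0.00]
  [  -0.10     0.65    -0.25]
  [  -0.30    -0.15     0.55]
Cofactors of I−A, C_ij = (−1)^(i+j)·(minor ij) (rows/columns in the sector order above):
  C_11 = (0.65)(0.55) − (-0.25)(-0.15) = 0.3200
  C_12 = −[(-0.10)(0.55) − (-0.25)(-0.30)] = 0.1300
  C_13 = (-0.10)(-0.15) − (0.65)(-0.30) = 0.2100
  C_21 = −[(-0.40)(0.55) − (0.00)(-0.15)] = 0.2200
  C_22 = (0.85)(0.55) − (0.00)(-0.30) = 0.4675
  C_23 = −[(0.85)(-0.15) − (-0.40)(-0.30)] = 0.2475
  C_31 = (-0.40)(-0.25) − (0.00)(0.65) = 0.1000
  C_32 = −[(0.85)(-0.25) − (0.00)(-0.10)] = 0.2125
  C_33 = (0.85)(0.65) − (-0.40)(-0.10) = 0.5125
det(I−A) = Σ_j (I−A)_1j·C_1j = (0.85)(0.3200) + (-0.40)(0.1300) + (0.00)(0.2100) = 0.2200
adj(I−A) = Cᵀ =
  [ 0.3200   0.2200   0.1000]
  [ 0.1300   0.4675   0.2125]
  [ 0.2100   0.2475   0.5125]
(I − A)⁻¹ = adj(I−A) / det(I−A) ≈
  [   1.45455     1.00000     0.45455]
  [   0.59091     2.12500     0.96591]
  [   0.95455     1.12500     2.32955]
The output multiplier for sector j is the column-j sum of the Leontief inverse (I − A)⁻¹ = adj(I−A) / det(I−A).
Column 2 of adj(I−A): (0.2200, 0.4675, 0.2475); det(I−A) = 0.2200.
m_2 = (0.2200 + 0.4675 + 0.2475) / 0.2200 = 0.935 / 0.2200 = 4.2500.

m_2 = 4.2500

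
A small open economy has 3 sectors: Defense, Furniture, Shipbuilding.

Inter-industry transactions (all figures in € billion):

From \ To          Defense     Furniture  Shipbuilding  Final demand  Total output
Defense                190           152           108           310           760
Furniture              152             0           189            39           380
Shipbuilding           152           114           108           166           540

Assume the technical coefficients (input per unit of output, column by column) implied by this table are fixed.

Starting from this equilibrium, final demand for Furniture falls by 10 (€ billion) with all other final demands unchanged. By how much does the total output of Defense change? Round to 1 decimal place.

Δx_1 = -10.1

Technical coefficients a_ij = z_ij / X_j:
  a_11 = 190/760 = 0.25, a_21 = 152/760 = 0.20, a_31 = 152/760 = 0.20
  a_12 = 152/380 = 0.40, a_22 = 0/380 = 0.00, a_32 = 114/380 = 0.30
  a_13 = 108/540 = 0.20, a_23 = 189/540 = 0.35, a_33 = 108/540 = 0.20
I − A =
  [   0.75    -0.40    -0.20]
  [  -0.20     1.00    -0.35]
  [  -0.20    -0.30     0.80]
Cofactors of I−A, C_ij = (−1)^(i+j)·(minor ij) (rows/columns in the sector order above):
  C_11 = (1.00)(0.80) − (-0.35)(-0.30) = 0.6950
  C_12 = −[(-0.20)(0.80) − (-0.35)(-0.20)] = 0.2300
  C_13 = (-0.20)(-0.30) − (1.00)(-0.20) = 0.2600
  C_21 = −[(-0.40)(0.80) − (-0.20)(-0.30)] = 0.3800
  C_22 = (0.75)(0.80) − (-0.20)(-0.20) = 0.5600
  C_23 = −[(0.75)(-0.30) − (-0.40)(-0.20)] = 0.3050
  C_31 = (-0.40)(-0.35) − (-0.20)(1.00) = 0.3400
  C_32 = −[(0.75)(-0.35) − (-0.20)(-0.20)] = 0.3025
  C_33 = (0.75)(1.00) − (-0.40)(-0.20) = 0.6700
det(I−A) = Σ_j (I−A)_1j·C_1j = (0.75)(0.6950) + (-0.40)(0.2300) + (-0.20)(0.2600) = 0.37725
adj(I−A) = Cᵀ =
  [ 0.6950   0.3800   0.3400]
  [ 0.2300   0.5600   0.3025]
  [ 0.2600   0.3050   0.6700]
(I − A)⁻¹ = adj(I−A) / det(I−A) ≈
  [   1.8423     1.0073     0.9013]
  [   0.6097     1.4844     0.8019]
  [   0.6892     0.8085     1.7760]
Δx = (I − A)⁻¹ Δd with Δd having -10 in the Furniture component and 0 elsewhere.
So Δx_1 = L_12 · (-10), where L_12 = adj(I−A)_12 / det(I−A) = 0.3800 / 0.37725.
Δx_1 = 0.3800 × (-10) / 0.37725 = -3.80 / 0.37725 ≈ -10.1.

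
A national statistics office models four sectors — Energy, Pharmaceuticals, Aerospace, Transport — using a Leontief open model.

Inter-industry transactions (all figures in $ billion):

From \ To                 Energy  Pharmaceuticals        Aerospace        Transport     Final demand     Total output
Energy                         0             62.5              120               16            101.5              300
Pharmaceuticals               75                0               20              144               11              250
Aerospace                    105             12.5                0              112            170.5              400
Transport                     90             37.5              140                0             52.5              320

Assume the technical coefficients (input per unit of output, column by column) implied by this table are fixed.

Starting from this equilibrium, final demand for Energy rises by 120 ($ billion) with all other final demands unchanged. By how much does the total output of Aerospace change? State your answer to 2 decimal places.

Technical coefficients a_ij = z_ij / X_j:
  a_EE = 0/300 = 0.00, a_PE = 75/300 = 0.25, a_AE = 105/300 = 0.35, a_TE = 90/300 = 0.30
  a_EP = 62.5/250 = 0.25, a_PP = 0/250 = 0.00, a_AP = 12.5/250 = 0.05, a_TP = 37.5/250 = 0.15
  a_EA = 120/400 = 0.30, a_PA = 20/400 = 0.05, a_AA = 0/400 = 0.00, a_TA = 140/400 = 0.35
  a_ET = 16/320 = 0.05, a_PT = 144/320 = 0.45, a_AT = 112/320 = 0.35, a_TT = 0/320 = 0.00
I − A =
  [   1.00    -0.25    -0.30    -0.05]
  [  -0.25     1.00    -0.05    -0.45]
  [  -0.35    -0.05     1.00    -0.35]
  [  -0.30    -0.15    -0.35     1.00]
Compute the cofactors C_ij = (−1)^(i+j)·(3×3 minor ij) of I−A; the adjugate is their transpose:
adj(I−A) = Cᵀ =
  [ 0.797000   0.258500   0.349500   0.278500]
  [ 0.432250   0.719875   0.326625   0.459875]
  [ 0.463750   0.218125   0.819375   0.408125]
  [ 0.466250   0.261875   0.440625   0.821875]
det(I−A) = Σ_j (I−A)_1j·C_1j = (1.00)(0.797000) + (-0.25)(0.432250) + (-0.30)(0.463750) + (-0.05)(0.466250) = 0.5265
(I − A)⁻¹ = adj(I−A) / det(I−A) ≈
  [   1.5138     0.4910     0.6638     0.5290]
  [   0.8210     1.3673     0.6204     0.8735]
  [   0.8808     0.4143     1.5563     0.7752]
  [   0.8856     0.4974     0.8369     1.5610]
Δx = (I − A)⁻¹ Δd with Δd having +120 in the Energy component and 0 elsewhere.
So Δx_A = L_AE · (+120), where L_AE = adj(I−A)_AE / det(I−A) = 0.463750 / 0.5265.
Δx_A = 0.463750 × (+120) / 0.5265 = 55.65 / 0.5265 ≈ 105.70.

Δx_A = 105.70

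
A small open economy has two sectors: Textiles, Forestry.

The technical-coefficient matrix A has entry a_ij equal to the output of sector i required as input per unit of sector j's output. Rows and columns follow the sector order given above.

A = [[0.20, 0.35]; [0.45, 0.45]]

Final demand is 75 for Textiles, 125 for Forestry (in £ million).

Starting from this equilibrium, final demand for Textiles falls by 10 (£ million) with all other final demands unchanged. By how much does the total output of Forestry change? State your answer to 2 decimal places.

I − A =
  [   0.80    -0.35]
  [  -0.45     0.55]
det(I−A) = (0.80)(0.55) − (-0.35)(-0.45) = 0.2825
adj(I−A) = [[0.55, 0.35], [0.45, 0.80]]
(I − A)⁻¹ = adj(I−A) / det(I−A) ≈
  [   1.9469     1.2389]
  [   1.5929     2.8319]
Δx = (I − A)⁻¹ Δd with Δd having -10 in the Textiles component and 0 elsewhere.
So Δx_F = L_FT · (-10), where L_FT = adj(I−A)_FT / det(I−A) = 0.45 / 0.2825.
Δx_F = 0.45 × (-10) / 0.2825 = -4.50 / 0.2825 ≈ -15.93.

Δx_F = -15.93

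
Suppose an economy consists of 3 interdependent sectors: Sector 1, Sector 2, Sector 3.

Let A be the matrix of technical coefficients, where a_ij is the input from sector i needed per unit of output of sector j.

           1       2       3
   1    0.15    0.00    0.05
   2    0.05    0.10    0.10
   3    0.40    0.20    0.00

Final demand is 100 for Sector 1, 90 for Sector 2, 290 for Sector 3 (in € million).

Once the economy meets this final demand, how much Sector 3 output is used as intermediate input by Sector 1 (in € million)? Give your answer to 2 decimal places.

z_31 = 55.90

I − A =
  [   0.85     0.00    -0.05]
  [  -0.05     0.90    -0.10]
  [  -0.40    -0.20     1.00]
Cofactors of I−A, C_ij = (−1)^(i+j)·(minor ij) (rows/columns in the sector order above):
  C_11 = (0.90)(1.00) − (-0.10)(-0.20) = 0.8800
  C_12 = −[(-0.05)(1.00) − (-0.10)(-0.40)] = 0.0900
  C_13 = (-0.05)(-0.20) − (0.90)(-0.40) = 0.3700
  C_21 = −[(0.00)(1.00) − (-0.05)(-0.20)] = 0.0100
  C_22 = (0.85)(1.00) − (-0.05)(-0.40) = 0.8300
  C_23 = −[(0.85)(-0.20) − (0.00)(-0.40)] = 0.1700
  C_31 = (0.00)(-0.10) − (-0.05)(0.90) = 0.0450
  C_32 = −[(0.85)(-0.10) − (-0.05)(-0.05)] = 0.0875
  C_33 = (0.85)(0.90) − (0.00)(-0.05) = 0.7650
det(I−A) = Σ_j (I−A)_1j·C_1j = (0.85)(0.8800) + (0.00)(0.0900) + (-0.05)(0.3700) = 0.7295
adj(I−A) = Cᵀ =
  [ 0.8800   0.0100   0.0450]
  [ 0.0900   0.8300   0.0875]
  [ 0.3700   0.1700   0.7650]
(I − A)⁻¹ = adj(I−A) / det(I−A) ≈
  [   1.2063     0.0137     0.0617]
  [   0.1234     1.1378     0.1199]
  [   0.5072     0.2330     1.0487]
First solve x = (I − A)⁻¹ d = adj(I−A)·d / det(I−A); in particular x_1 = (0.8800·100 + 0.0100·90 + 0.0450·290) / 0.7295 = 101.95 / 0.7295 ≈ 139.7533.
Intermediate flow from 3 to 1: z_31 = a_31 · x_1 = 0.40 × 101.95 / 0.7295 = 40.78 / 0.7295 ≈ 55.90.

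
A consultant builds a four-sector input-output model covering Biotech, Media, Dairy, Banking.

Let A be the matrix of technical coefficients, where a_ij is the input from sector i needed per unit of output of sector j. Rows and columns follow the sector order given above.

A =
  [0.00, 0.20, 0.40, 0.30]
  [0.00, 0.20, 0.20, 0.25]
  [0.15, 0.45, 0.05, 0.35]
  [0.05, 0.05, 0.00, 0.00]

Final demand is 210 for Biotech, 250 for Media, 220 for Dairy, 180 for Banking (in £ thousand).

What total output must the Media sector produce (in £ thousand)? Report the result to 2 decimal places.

x_2 = 561.13

I − A =
  [   1.00    -0.20    -0.40    -0.30]
  [   0.00     0.80    -0.20    -0.25]
  [  -0.15    -0.45     0.95    -0.35]
  [  -0.05    -0.05     0.00     1.00]
Compute the cofactors C_ij = (−1)^(i+j)·(3×3 minor ij) of I−A; the adjugate is their transpose:
adj(I−A) = Cᵀ =
  [ 0.654625   0.391250   0.358000   0.419500]
  [ 0.045375   0.868750   0.202000   0.301500]
  [ 0.137750   0.496500   0.773000   0.436000]
  [ 0.035000   0.063000   0.028000   0.616000]
det(I−A) = Σ_j (I−A)_1j·C_1j = (1.00)(0.654625) + (-0.20)(0.045375) + (-0.40)(0.137750) + (-0.30)(0.035000) = 0.57995
(I − A)⁻¹ = adj(I−A) / det(I−A) ≈
  [   1.1288     0.6746     0.6173     0.7233]
  [   0.0782     1.4980     0.3483     0.5199]
  [   0.2375     0.8561     1.3329     0.7518]
  [   0.0604     0.1086     0.0483     1.0622]
x = (I − A)⁻¹ d = adj(I−A)·d / det(I−A), with det(I−A) = 0.57995:
  x_1 = (0.654625·210 + 0.391250·250 + 0.358000·220 + 0.419500·180) / 0.57995 = 389.55375 / 0.57995 ≈ 671.70
  x_2 = (0.045375·210 + 0.868750·250 + 0.202000·220 + 0.301500·180) / 0.57995 = 325.42625 / 0.57995 ≈ 561.13
  x_3 = (0.137750·210 + 0.496500·250 + 0.773000·220 + 0.436000·180) / 0.57995 = 401.5925 / 0.57995 ≈ 692.46
  x_4 = (0.035000·210 + 0.063000·250 + 0.028000·220 + 0.616000·180) / 0.57995 = 140.14 / 0.57995 ≈ 241.64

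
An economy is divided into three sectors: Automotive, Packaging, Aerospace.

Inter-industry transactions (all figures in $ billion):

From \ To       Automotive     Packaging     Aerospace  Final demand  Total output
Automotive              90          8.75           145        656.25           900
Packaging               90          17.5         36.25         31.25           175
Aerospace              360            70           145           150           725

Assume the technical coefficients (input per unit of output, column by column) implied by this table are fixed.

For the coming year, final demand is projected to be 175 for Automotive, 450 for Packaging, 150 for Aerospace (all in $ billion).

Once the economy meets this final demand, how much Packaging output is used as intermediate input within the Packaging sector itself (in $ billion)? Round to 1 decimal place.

Technical coefficients a_ij = z_ij / X_j:
  a_11 = 90/900 = 0.10, a_21 = 90/900 = 0.10, a_31 = 360/900 = 0.40
  a_12 = 8.75/175 = 0.05, a_22 = 17.5/175 = 0.10, a_32 = 70/175 = 0.40
  a_13 = 145/725 = 0.20, a_23 = 36.25/725 = 0.05, a_33 = 145/725 = 0.20
I − A =
  [   0.90    -0.05    -0.20]
  [  -0.10     0.90    -0.05]
  [  -0.40    -0.40     0.80]
Cofactors of I−A, C_ij = (−1)^(i+j)·(minor ij) (rows/columns in the sector order above):
  C_11 = (0.90)(0.80) − (-0.05)(-0.40) = 0.7000
  C_12 = −[(-0.10)(0.80) − (-0.05)(-0.40)] = 0.1000
  C_13 = (-0.10)(-0.40) − (0.90)(-0.40) = 0.4000
  C_21 = −[(-0.05)(0.80) − (-0.20)(-0.40)] = 0.1200
  C_22 = (0.90)(0.80) − (-0.20)(-0.40) = 0.6400
  C_23 = −[(0.90)(-0.40) − (-0.05)(-0.40)] = 0.3800
  C_31 = (-0.05)(-0.05) − (-0.20)(0.90) = 0.1825
  C_32 = −[(0.90)(-0.05) − (-0.20)(-0.10)] = 0.0650
  C_33 = (0.90)(0.90) − (-0.05)(-0.10) = 0.8050
det(I−A) = Σ_j (I−A)_1j·C_1j = (0.90)(0.7000) + (-0.05)(0.1000) + (-0.20)(0.4000) = 0.5450
adj(I−A) = Cᵀ =
  [ 0.7000   0.1200   0.1825]
  [ 0.1000   0.6400   0.0650]
  [ 0.4000   0.3800   0.8050]
(I − A)⁻¹ = adj(I−A) / det(I−A) ≈
  [   1.2844     0.2202     0.3349]
  [   0.1835     1.1743     0.1193]
  [   0.7339     0.6972     1.4771]
First solve x = (I − A)⁻¹ d = adj(I−A)·d / det(I−A); in particular x_2 = (0.1000·175 + 0.6400·450 + 0.0650·150) / 0.5450 = 315.25 / 0.5450 ≈ 578.440.
Intermediate flow from 2 to 2: z_22 = a_22 · x_2 = 0.10 × 315.25 / 0.5450 = 31.525 / 0.5450 ≈ 57.8.

z_22 = 57.8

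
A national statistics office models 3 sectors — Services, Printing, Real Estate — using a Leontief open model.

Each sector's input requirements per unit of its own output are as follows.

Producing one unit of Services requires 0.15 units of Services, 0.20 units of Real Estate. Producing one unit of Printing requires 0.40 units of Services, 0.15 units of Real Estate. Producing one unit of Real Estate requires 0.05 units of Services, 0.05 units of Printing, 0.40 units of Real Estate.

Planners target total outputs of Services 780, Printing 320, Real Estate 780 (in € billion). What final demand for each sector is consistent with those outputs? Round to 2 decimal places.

I − A =
  [   0.85    -0.40    -0.05]
  [   0.00     1.00    -0.05]
  [  -0.20    -0.15     0.60]
d = (I − A) x:
  d_S = (+0.85)·780 + (-0.40)·320 + (-0.05)·780 = 496.00
  d_P = (+0.00)·780 + (+1.00)·320 + (-0.05)·780 = 281.00
  d_R = (-0.20)·780 + (-0.15)·320 + (+0.60)·780 = 264.00

d_S = 496.00, d_P = 281.00, d_R = 264.00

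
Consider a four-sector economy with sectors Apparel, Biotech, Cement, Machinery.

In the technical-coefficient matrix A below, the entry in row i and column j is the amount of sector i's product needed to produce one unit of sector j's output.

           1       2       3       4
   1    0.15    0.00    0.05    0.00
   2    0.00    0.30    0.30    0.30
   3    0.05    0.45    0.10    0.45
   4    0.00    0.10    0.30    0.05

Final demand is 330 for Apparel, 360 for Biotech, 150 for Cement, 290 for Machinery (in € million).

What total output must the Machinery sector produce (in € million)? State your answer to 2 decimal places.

x_4 = 903.11

I − A =
  [   0.85     0.00    -0.05     0.00]
  [   0.00     0.70    -0.30    -0.30]
  [  -0.05    -0.45     0.90    -0.45]
  [   0.00    -0.10    -0.30     0.95]
Compute the cofactors C_ij = (−1)^(i+j)·(3×3 minor ij) of I−A; the adjugate is their transpose:
adj(I−A) = Cᵀ =
  [ 0.294750   0.023625   0.031750   0.022500]
  [ 0.018750   0.609625   0.318750   0.343500]
  [ 0.031750   0.401625   0.539750   0.382500]
  [ 0.012000   0.191000   0.204000   0.419000]
det(I−A) = Σ_j (I−A)_1j·C_1j = (0.85)(0.294750) + (0.00)(0.018750) + (-0.05)(0.031750) + (0.00)(0.012000) = 0.24895
(I − A)⁻¹ = adj(I−A) / det(I−A) ≈
  [   1.1840     0.0949     0.1275     0.0904]
  [   0.0753     2.4488     1.2804     1.3798]
  [   0.1275     1.6133     2.1681     1.5365]
  [   0.0482     0.7672     0.8194     1.6831]
x = (I − A)⁻¹ d = adj(I−A)·d / det(I−A), with det(I−A) = 0.24895:
  x_1 = (0.294750·330 + 0.023625·360 + 0.031750·150 + 0.022500·290) / 0.24895 = 117.06 / 0.24895 ≈ 470.21
  x_2 = (0.018750·330 + 0.609625·360 + 0.318750·150 + 0.343500·290) / 0.24895 = 373.08 / 0.24895 ≈ 1498.61
  x_3 = (0.031750·330 + 0.401625·360 + 0.539750·150 + 0.382500·290) / 0.24895 = 346.95 / 0.24895 ≈ 1393.65
  x_4 = (0.012000·330 + 0.191000·360 + 0.204000·150 + 0.419000·290) / 0.24895 = 224.83 / 0.24895 ≈ 903.11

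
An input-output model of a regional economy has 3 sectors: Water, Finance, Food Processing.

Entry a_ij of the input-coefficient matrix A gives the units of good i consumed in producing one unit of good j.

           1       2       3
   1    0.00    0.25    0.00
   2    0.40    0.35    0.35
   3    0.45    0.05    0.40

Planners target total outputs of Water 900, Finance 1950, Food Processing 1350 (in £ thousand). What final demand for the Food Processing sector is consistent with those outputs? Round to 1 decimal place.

I − A =
  [   1.00    -0.25     0.00]
  [  -0.40     0.65    -0.35]
  [  -0.45    -0.05     0.60]
d = (I − A) x:
  d_1 = (+1.00)·900 + (-0.25)·1950 + (+0.00)·1350 = 412.5
  d_2 = (-0.40)·900 + (+0.65)·1950 + (-0.35)·1350 = 435.0
  d_3 = (-0.45)·900 + (-0.05)·1950 + (+0.60)·1350 = 307.5

d_3 = 307.5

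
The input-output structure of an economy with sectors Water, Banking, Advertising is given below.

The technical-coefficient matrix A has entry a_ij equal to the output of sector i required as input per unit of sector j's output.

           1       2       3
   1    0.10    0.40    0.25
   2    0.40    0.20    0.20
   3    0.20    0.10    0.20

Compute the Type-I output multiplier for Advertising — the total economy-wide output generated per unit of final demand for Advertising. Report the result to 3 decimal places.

I − A =
  [   0.90    -0.40    -0.25]
  [  -0.40     0.80    -0.20]
  [  -0.20    -0.10     0.80]
Cofactors of I−A, C_ij = (−1)^(i+j)·(minor ij) (rows/columns in the sector order above):
  C_11 = (0.80)(0.80) − (-0.20)(-0.10) = 0.6200
  C_12 = −[(-0.40)(0.80) − (-0.20)(-0.20)] = 0.3600
  C_13 = (-0.40)(-0.10) − (0.80)(-0.20) = 0.2000
  C_21 = −[(-0.40)(0.80) − (-0.25)(-0.10)] = 0.3450
  C_22 = (0.90)(0.80) − (-0.25)(-0.20) = 0.6700
  C_23 = −[(0.90)(-0.10) − (-0.40)(-0.20)] = 0.1700
  C_31 = (-0.40)(-0.20) − (-0.25)(0.80) = 0.2800
  C_32 = −[(0.90)(-0.20) − (-0.25)(-0.40)] = 0.2800
  C_33 = (0.90)(0.80) − (-0.40)(-0.40) = 0.5600
det(I−A) = Σ_j (I−A)_1j·C_1j = (0.90)(0.6200) + (-0.40)(0.3600) + (-0.25)(0.2000) = 0.3640
adj(I−A) = Cᵀ =
  [ 0.6200   0.3450   0.2800]
  [ 0.3600   0.6700   0.2800]
  [ 0.2000   0.1700   0.5600]
(I − A)⁻¹ = adj(I−A) / det(I−A) ≈
  [   1.7033     0.9478     0.7692]
  [   0.9890     1.8407     0.7692]
  [   0.5495     0.4670     1.5385]
The output multiplier for sector j is the column-j sum of the Leontief inverse (I − A)⁻¹ = adj(I−A) / det(I−A).
Column 3 of adj(I−A): (0.2800, 0.2800, 0.5600); det(I−A) = 0.3640.
m_3 = (0.2800 + 0.2800 + 0.5600) / 0.3640 = 1.12 / 0.3640 ≈ 3.077.

m_3 = 3.077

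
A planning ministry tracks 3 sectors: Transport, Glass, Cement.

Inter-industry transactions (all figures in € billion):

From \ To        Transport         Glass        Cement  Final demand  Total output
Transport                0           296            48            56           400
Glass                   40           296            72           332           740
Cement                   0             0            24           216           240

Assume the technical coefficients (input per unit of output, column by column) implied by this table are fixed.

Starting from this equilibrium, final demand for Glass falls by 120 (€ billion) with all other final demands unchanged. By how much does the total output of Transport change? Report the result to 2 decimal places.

Δx_T = -85.71

Technical coefficients a_ij = z_ij / X_j:
  a_TT = 0/400 = 0.00, a_GT = 40/400 = 0.10, a_CT = 0/400 = 0.00
  a_TG = 296/740 = 0.40, a_GG = 296/740 = 0.40, a_CG = 0/740 = 0.00
  a_TC = 48/240 = 0.20, a_GC = 72/240 = 0.30, a_CC = 24/240 = 0.10
I − A =
  [   1.00    -0.40    -0.20]
  [  -0.10     0.60    -0.30]
  [   0.00     0.00     0.90]
Cofactors of I−A, C_ij = (−1)^(i+j)·(minor ij) (rows/columns in the sector order above):
  C_11 = (0.60)(0.90) − (-0.30)(0.00) = 0.5400
  C_12 = −[(-0.10)(0.90) − (-0.30)(0.00)] = 0.0900
  C_13 = (-0.10)(0.00) − (0.60)(0.00) = 0.0000
  C_21 = −[(-0.40)(0.90) − (-0.20)(0.00)] = 0.3600
  C_22 = (1.00)(0.90) − (-0.20)(0.00) = 0.9000
  C_23 = −[(1.00)(0.00) − (-0.40)(0.00)] = 0.0000
  C_31 = (-0.40)(-0.30) − (-0.20)(0.60) = 0.2400
  C_32 = −[(1.00)(-0.30) − (-0.20)(-0.10)] = 0.3200
  C_33 = (1.00)(0.60) − (-0.40)(-0.10) = 0.5600
det(I−A) = Σ_j (I−A)_1j·C_1j = (1.00)(0.5400) + (-0.40)(0.0900) + (-0.20)(0.0000) = 0.5040
adj(I−A) = Cᵀ =
  [ 0.5400   0.3600   0.2400]
  [ 0.0900   0.9000   0.3200]
  [ 0.0000   0.0000   0.5600]
(I − A)⁻¹ = adj(I−A) / det(I−A) ≈
  [   1.0714     0.7143     0.4762]
  [   0.1786     1.7857     0.6349]
  [   0.0000     0.0000     1.1111]
Δx = (I − A)⁻¹ Δd with Δd having -120 in the Glass component and 0 elsewhere.
So Δx_T = L_TG · (-120), where L_TG = adj(I−A)_TG / det(I−A) = 0.3600 / 0.5040.
Δx_T = 0.3600 × (-120) / 0.5040 = -43.20 / 0.5040 ≈ -85.71.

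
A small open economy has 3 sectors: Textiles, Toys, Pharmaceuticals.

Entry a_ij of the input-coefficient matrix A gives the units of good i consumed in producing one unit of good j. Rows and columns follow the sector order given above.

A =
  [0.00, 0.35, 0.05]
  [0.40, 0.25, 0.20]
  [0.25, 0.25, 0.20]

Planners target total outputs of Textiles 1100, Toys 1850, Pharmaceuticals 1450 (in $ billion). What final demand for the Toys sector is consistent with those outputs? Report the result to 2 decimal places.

d_2 = 657.50

I − A =
  [   1.00    -0.35    -0.05]
  [  -0.40     0.75    -0.20]
  [  -0.25    -0.25     0.80]
d = (I − A) x:
  d_1 = (+1.00)·1100 + (-0.35)·1850 + (-0.05)·1450 = 380.00
  d_2 = (-0.40)·1100 + (+0.75)·1850 + (-0.20)·1450 = 657.50
  d_3 = (-0.25)·1100 + (-0.25)·1850 + (+0.80)·1450 = 422.50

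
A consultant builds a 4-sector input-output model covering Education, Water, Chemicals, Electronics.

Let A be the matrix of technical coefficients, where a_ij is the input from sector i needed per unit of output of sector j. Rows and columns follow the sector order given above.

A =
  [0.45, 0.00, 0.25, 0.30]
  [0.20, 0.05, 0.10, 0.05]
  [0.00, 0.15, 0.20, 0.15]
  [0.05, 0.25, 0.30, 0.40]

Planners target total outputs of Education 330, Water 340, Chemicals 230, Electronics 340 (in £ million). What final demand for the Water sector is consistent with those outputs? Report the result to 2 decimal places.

I − A =
  [   0.55     0.00    -0.25    -0.30]
  [  -0.20     0.95    -0.10    -0.05]
  [   0.00    -0.15     0.80    -0.15]
  [  -0.05    -0.25    -0.30     0.60]
d = (I − A) x:
  d_1 = (+0.55)·330 + (+0.00)·340 + (-0.25)·230 + (-0.30)·340 = 22.00
  d_2 = (-0.20)·330 + (+0.95)·340 + (-0.10)·230 + (-0.05)·340 = 217.00
  d_3 = (+0.00)·330 + (-0.15)·340 + (+0.80)·230 + (-0.15)·340 = 82.00
  d_4 = (-0.05)·330 + (-0.25)·340 + (-0.30)·230 + (+0.60)·340 = 33.50

d_2 = 217.00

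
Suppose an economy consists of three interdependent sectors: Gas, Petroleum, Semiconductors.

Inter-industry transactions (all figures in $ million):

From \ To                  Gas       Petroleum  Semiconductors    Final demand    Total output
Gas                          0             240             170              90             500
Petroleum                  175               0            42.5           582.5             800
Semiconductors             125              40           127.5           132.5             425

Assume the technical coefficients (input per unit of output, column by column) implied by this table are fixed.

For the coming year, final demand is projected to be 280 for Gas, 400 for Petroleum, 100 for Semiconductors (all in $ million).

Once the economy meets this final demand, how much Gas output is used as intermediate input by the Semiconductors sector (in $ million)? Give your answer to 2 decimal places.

z_GS = 169.15

Technical coefficients a_ij = z_ij / X_j:
  a_GG = 0/500 = 0.00, a_PG = 175/500 = 0.35, a_SG = 125/500 = 0.25
  a_GP = 240/800 = 0.30, a_PP = 0/800 = 0.00, a_SP = 40/800 = 0.05
  a_GS = 170/425 = 0.40, a_PS = 42.5/425 = 0.10, a_SS = 127.5/425 = 0.30
I − A =
  [   1.00    -0.30    -0.40]
  [  -0.35     1.00    -0.10]
  [  -0.25    -0.05     0.70]
Cofactors of I−A, C_ij = (−1)^(i+j)·(minor ij) (rows/columns in the sector order above):
  C_11 = (1.00)(0.70) − (-0.10)(-0.05) = 0.6950
  C_12 = −[(-0.35)(0.70) − (-0.10)(-0.25)] = 0.2700
  C_13 = (-0.35)(-0.05) − (1.00)(-0.25) = 0.2675
  C_21 = −[(-0.30)(0.70) − (-0.40)(-0.05)] = 0.2300
  C_22 = (1.00)(0.70) − (-0.40)(-0.25) = 0.6000
  C_23 = −[(1.00)(-0.05) − (-0.30)(-0.25)] = 0.1250
  C_31 = (-0.30)(-0.10) − (-0.40)(1.00) = 0.4300
  C_32 = −[(1.00)(-0.10) − (-0.40)(-0.35)] = 0.2400
  C_33 = (1.00)(1.00) − (-0.30)(-0.35) = 0.8950
det(I−A) = Σ_j (I−A)_1j·C_1j = (1.00)(0.6950) + (-0.30)(0.2700) + (-0.40)(0.2675) = 0.5070
adj(I−A) = Cᵀ =
  [ 0.6950   0.2300   0.4300]
  [ 0.2700   0.6000   0.2400]
  [ 0.2675   0.1250   0.8950]
(I − A)⁻¹ = adj(I−A) / det(I−A) ≈
  [   1.3708     0.4536     0.8481]
  [   0.5325     1.1834     0.4734]
  [   0.5276     0.2465     1.7653]
First solve x = (I − A)⁻¹ d = adj(I−A)·d / det(I−A); in particular x_S = (0.2675·280 + 0.1250·400 + 0.8950·100) / 0.5070 = 214.40 / 0.5070 ≈ 422.8797.
Intermediate flow from G to S: z_GS = a_GS · x_S = 0.40 × 214.40 / 0.5070 = 85.76 / 0.5070 ≈ 169.15.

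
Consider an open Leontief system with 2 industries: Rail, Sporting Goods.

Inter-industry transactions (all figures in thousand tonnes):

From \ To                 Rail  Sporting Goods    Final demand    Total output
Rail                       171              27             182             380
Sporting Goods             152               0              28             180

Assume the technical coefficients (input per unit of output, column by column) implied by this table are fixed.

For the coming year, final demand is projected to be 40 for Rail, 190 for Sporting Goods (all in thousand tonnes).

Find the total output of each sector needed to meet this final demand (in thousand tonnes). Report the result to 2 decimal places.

Technical coefficients a_ij = z_ij / X_j:
  a_RR = 171/380 = 0.45, a_SR = 152/380 = 0.40
  a_RS = 27/180 = 0.15, a_SS = 0/180 = 0.00
I − A =
  [   0.55    -0.15]
  [  -0.40     1.00]
det(I−A) = (0.55)(1.00) − (-0.15)(-0.40) = 0.4900
adj(I−A) = [[1.00, 0.15], [0.40, 0.55]]
(I − A)⁻¹ = adj(I−A) / det(I−A) ≈
  [   2.0408     0.3061]
  [   0.8163     1.1224]
x = (I − A)⁻¹ d = adj(I−A)·d / det(I−A), with det(I−A) = 0.4900:
  x_R = (1.00·40 + 0.15·190) / 0.4900 = 68.50 / 0.4900 ≈ 139.80
  x_S = (0.40·40 + 0.55·190) / 0.4900 = 120.50 / 0.4900 ≈ 245.92

x_R = 139.80, x_S = 245.92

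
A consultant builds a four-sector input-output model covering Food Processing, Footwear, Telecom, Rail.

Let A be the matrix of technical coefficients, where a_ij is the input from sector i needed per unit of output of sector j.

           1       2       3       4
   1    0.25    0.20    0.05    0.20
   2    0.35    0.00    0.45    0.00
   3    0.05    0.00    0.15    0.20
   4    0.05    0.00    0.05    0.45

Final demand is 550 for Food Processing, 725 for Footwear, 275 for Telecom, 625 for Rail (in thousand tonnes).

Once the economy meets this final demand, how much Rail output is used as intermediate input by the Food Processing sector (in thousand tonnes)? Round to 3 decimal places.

z_41 = 78.430

I − A =
  [   0.75    -0.20    -0.05    -0.20]
  [  -0.35     1.00    -0.45     0.00]
  [  -0.05     0.00     0.85    -0.20]
  [  -0.05     0.00    -0.05     0.55]
Compute the cofactors C_ij = (−1)^(i+j)·(3×3 minor ij) of I−A; the adjugate is their transpose:
adj(I−A) = Cᵀ =
  [ 0.45750   0.09150   0.08700   0.19800]
  [ 0.17700   0.33225   0.19425   0.13500]
  [ 0.03750   0.00750   0.36400   0.14600]
  [ 0.04500   0.00900   0.04100   0.57100]
det(I−A) = Σ_j (I−A)_1j·C_1j = (0.75)(0.45750) + (-0.20)(0.17700) + (-0.05)(0.03750) + (-0.20)(0.04500) = 0.29685
(I − A)⁻¹ = adj(I−A) / det(I−A) ≈
  [   1.5412     0.3082     0.2931     0.6670]
  [   0.5963     1.1193     0.6544     0.4548]
  [   0.1263     0.0253     1.2262     0.4918]
  [   0.1516     0.0303     0.1381     1.9235]
First solve x = (I − A)⁻¹ d = adj(I−A)·d / det(I−A); in particular x_1 = (0.45750·550 + 0.09150·725 + 0.08700·275 + 0.19800·625) / 0.29685 = 465.6375 / 0.29685 ≈ 1568.59525.
Intermediate flow from 4 to 1: z_41 = a_41 · x_1 = 0.05 × 465.6375 / 0.29685 = 23.281875 / 0.29685 ≈ 78.430.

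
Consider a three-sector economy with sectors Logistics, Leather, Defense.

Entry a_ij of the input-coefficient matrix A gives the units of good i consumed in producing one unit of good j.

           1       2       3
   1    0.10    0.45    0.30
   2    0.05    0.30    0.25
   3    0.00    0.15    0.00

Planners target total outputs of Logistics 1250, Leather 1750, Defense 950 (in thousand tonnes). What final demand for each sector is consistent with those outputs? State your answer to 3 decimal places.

I − A =
  [   0.90    -0.45    -0.30]
  [  -0.05     0.70    -0.25]
  [   0.00    -0.15     1.00]
d = (I − A) x:
  d_1 = (+0.90)·1250 + (-0.45)·1750 + (-0.30)·950 = 52.500
  d_2 = (-0.05)·1250 + (+0.70)·1750 + (-0.25)·950 = 925.000
  d_3 = (+0.00)·1250 + (-0.15)·1750 + (+1.00)·950 = 687.500

d_1 = 52.500, d_2 = 925.000, d_3 = 687.500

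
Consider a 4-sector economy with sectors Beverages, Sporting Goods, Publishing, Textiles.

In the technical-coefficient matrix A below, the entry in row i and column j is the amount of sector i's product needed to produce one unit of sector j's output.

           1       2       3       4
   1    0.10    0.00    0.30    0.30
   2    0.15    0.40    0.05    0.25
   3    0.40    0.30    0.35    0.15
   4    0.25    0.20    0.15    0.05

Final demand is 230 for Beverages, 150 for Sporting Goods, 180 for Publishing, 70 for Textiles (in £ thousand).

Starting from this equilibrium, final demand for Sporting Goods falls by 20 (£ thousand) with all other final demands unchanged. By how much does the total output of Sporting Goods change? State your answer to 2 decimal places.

Δx_2 = -52.52

I − A =
  [   0.90     0.00    -0.30    -0.30]
  [  -0.15     0.60    -0.05    -0.25]
  [  -0.40    -0.30     0.65    -0.15]
  [  -0.25    -0.20    -0.15     0.95]
Compute the cofactors C_ij = (−1)^(i+j)·(3×3 minor ij) of I−A; the adjugate is their transpose:
adj(I−A) = Cᵀ =
  [ 0.29750   0.14700   0.18600   0.16200]
  [ 0.16575   0.34350   0.14100   0.16500]
  [ 0.29650   0.28500   0.41400   0.23400]
  [ 0.16000   0.15600   0.14400   0.25200]
det(I−A) = Σ_j (I−A)_1j·C_1j = (0.90)(0.29750) + (0.00)(0.16575) + (-0.30)(0.29650) + (-0.30)(0.16000) = 0.1308
(I − A)⁻¹ = adj(I−A) / det(I−A) ≈
  [   2.2745     1.1239     1.4220     1.2385]
  [   1.2672     2.6261     1.0780     1.2615]
  [   2.2668     2.1789     3.1651     1.7890]
  [   1.2232     1.1927     1.1009     1.9266]
Δx = (I − A)⁻¹ Δd with Δd having -20 in the Sporting Goods component and 0 elsewhere.
So Δx_2 = L_22 · (-20), where L_22 = adj(I−A)_22 / det(I−A) = 0.34350 / 0.1308.
Δx_2 = 0.34350 × (-20) / 0.1308 = -6.87 / 0.1308 ≈ -52.52.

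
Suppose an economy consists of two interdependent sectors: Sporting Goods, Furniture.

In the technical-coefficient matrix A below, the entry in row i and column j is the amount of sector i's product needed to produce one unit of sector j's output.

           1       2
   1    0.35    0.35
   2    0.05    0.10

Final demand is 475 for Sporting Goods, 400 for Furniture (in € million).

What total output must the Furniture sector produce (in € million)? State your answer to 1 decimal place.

x_2 = 500.0

I − A =
  [   0.65    -0.35]
  [  -0.05     0.90]
det(I−A) = (0.65)(0.90) − (-0.35)(-0.05) = 0.5675
adj(I−A) = [[0.90, 0.35], [0.05, 0.65]]
(I − A)⁻¹ = adj(I−A) / det(I−A) ≈
  [   1.5859     0.6167]
  [   0.0881     1.1454]
x = (I − A)⁻¹ d = adj(I−A)·d / det(I−A), with det(I−A) = 0.5675:
  x_1 = (0.90·475 + 0.35·400) / 0.5675 = 567.50 / 0.5675 = 1000.0
  x_2 = (0.05·475 + 0.65·400) / 0.5675 = 283.75 / 0.5675 = 500.0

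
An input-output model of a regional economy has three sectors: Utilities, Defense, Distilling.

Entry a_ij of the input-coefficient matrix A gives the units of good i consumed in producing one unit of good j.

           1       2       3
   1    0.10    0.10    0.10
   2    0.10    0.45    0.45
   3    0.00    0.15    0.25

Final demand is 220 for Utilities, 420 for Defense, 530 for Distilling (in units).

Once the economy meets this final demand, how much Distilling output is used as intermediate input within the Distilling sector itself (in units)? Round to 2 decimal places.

I − A =
  [   0.90    -0.10    -0.10]
  [  -0.10     0.55    -0.45]
  [   0.00    -0.15     0.75]
Cofactors of I−A, C_ij = (−1)^(i+j)·(minor ij) (rows/columns in the sector order above):
  C_11 = (0.55)(0.75) − (-0.45)(-0.15) = 0.3450
  C_12 = −[(-0.10)(0.75) − (-0.45)(0.00)] = 0.0750
  C_13 = (-0.10)(-0.15) − (0.55)(0.00) = 0.0150
  C_21 = −[(-0.10)(0.75) − (-0.10)(-0.15)] = 0.0900
  C_22 = (0.90)(0.75) − (-0.10)(0.00) = 0.6750
  C_23 = −[(0.90)(-0.15) − (-0.10)(0.00)] = 0.1350
  C_31 = (-0.10)(-0.45) − (-0.10)(0.55) = 0.1000
  C_32 = −[(0.90)(-0.45) − (-0.10)(-0.10)] = 0.4150
  C_33 = (0.90)(0.55) − (-0.10)(-0.10) = 0.4850
det(I−A) = Σ_j (I−A)_1j·C_1j = (0.90)(0.3450) + (-0.10)(0.0750) + (-0.10)(0.0150) = 0.3015
adj(I−A) = Cᵀ =
  [ 0.3450   0.0900   0.1000]
  [ 0.0750   0.6750   0.4150]
  [ 0.0150   0.1350   0.4850]
(I − A)⁻¹ = adj(I−A) / det(I−A) ≈
  [   1.1443     0.2985     0.3317]
  [   0.2488     2.2388     1.3765]
  [   0.0498     0.4478     1.6086]
First solve x = (I − A)⁻¹ d = adj(I−A)·d / det(I−A); in particular x_3 = (0.0150·220 + 0.1350·420 + 0.4850·530) / 0.3015 = 317.05 / 0.3015 ≈ 1051.5755.
Intermediate flow from 3 to 3: z_33 = a_33 · x_3 = 0.25 × 317.05 / 0.3015 = 79.2625 / 0.3015 ≈ 262.89.

z_33 = 262.89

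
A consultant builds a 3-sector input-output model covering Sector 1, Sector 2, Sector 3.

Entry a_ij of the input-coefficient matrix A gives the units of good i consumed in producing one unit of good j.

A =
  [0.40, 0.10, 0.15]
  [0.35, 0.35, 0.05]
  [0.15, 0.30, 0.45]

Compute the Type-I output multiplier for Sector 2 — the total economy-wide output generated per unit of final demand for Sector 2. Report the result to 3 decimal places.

m_2 = 3.884

I − A =
  [   0.60    -0.10    -0.15]
  [  -0.35     0.65    -0.05]
  [  -0.15    -0.30     0.55]
Cofactors of I−A, C_ij = (−1)^(i+j)·(minor ij) (rows/columns in the sector order above):
  C_11 = (0.65)(0.55) − (-0.05)(-0.30) = 0.3425
  C_12 = −[(-0.35)(0.55) − (-0.05)(-0.15)] = 0.2000
  C_13 = (-0.35)(-0.30) − (0.65)(-0.15) = 0.2025
  C_21 = −[(-0.10)(0.55) − (-0.15)(-0.30)] = 0.1000
  C_22 = (0.60)(0.55) − (-0.15)(-0.15) = 0.3075
  C_23 = −[(0.60)(-0.30) − (-0.10)(-0.15)] = 0.1950
  C_31 = (-0.10)(-0.05) − (-0.15)(0.65) = 0.1025
  C_32 = −[(0.60)(-0.05) − (-0.15)(-0.35)] = 0.0825
  C_33 = (0.60)(0.65) − (-0.10)(-0.35) = 0.3550
det(I−A) = Σ_j (I−A)_1j·C_1j = (0.60)(0.3425) + (-0.10)(0.2000) + (-0.15)(0.2025) = 0.155125
adj(I−A) = Cᵀ =
  [ 0.3425   0.1000   0.1025]
  [ 0.2000   0.3075   0.0825]
  [ 0.2025   0.1950   0.3550]
(I − A)⁻¹ = adj(I−A) / det(I−A) ≈
  [   2.2079     0.6446     0.6608]
  [   1.2893     1.9823     0.5318]
  [   1.3054     1.2571     2.2885]
The output multiplier for sector j is the column-j sum of the Leontief inverse (I − A)⁻¹ = adj(I−A) / det(I−A).
Column 2 of adj(I−A): (0.1000, 0.3075, 0.1950); det(I−A) = 0.155125.
m_2 = (0.1000 + 0.3075 + 0.1950) / 0.155125 = 0.6025 / 0.155125 ≈ 3.884.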